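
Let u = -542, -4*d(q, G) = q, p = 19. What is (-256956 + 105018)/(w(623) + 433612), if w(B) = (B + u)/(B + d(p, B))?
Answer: -187871337/536161400 ≈ -0.35040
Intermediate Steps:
d(q, G) = -q/4
w(B) = (-542 + B)/(-19/4 + B) (w(B) = (B - 542)/(B - ¼*19) = (-542 + B)/(B - 19/4) = (-542 + B)/(-19/4 + B))
(-256956 + 105018)/(w(623) + 433612) = (-256956 + 105018)/(4*(-542 + 623)/(-19 + 4*623) + 433612) = -151938/(4*81/(-19 + 2492) + 433612) = -151938/(4*81/2473 + 433612) = -151938/(4*(1/2473)*81 + 433612) = -151938/(324/2473 + 433612) = -151938/1072322800/2473 = -151938*2473/1072322800 = -187871337/536161400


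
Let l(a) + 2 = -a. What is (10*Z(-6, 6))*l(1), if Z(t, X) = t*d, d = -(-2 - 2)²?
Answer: -2880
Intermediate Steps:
l(a) = -2 - a
d = -16 (d = -1*(-4)² = -1*16 = -16)
Z(t, X) = -16*t (Z(t, X) = t*(-16) = -16*t)
(10*Z(-6, 6))*l(1) = (10*(-16*(-6)))*(-2 - 1*1) = (10*96)*(-2 - 1) = 960*(-3) = -2880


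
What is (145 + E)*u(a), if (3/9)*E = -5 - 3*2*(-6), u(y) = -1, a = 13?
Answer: -238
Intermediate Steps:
E = 93 (E = 3*(-5 - 3*2*(-6)) = 3*(-5 - 6*(-6)) = 3*(-5 + 36) = 3*31 = 93)
(145 + E)*u(a) = (145 + 93)*(-1) = 238*(-1) = -238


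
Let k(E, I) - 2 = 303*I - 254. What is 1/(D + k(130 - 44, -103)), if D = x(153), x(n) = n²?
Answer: -1/8052 ≈ -0.00012419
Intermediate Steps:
k(E, I) = -252 + 303*I (k(E, I) = 2 + (303*I - 254) = 2 + (-254 + 303*I) = -252 + 303*I)
D = 23409 (D = 153² = 23409)
1/(D + k(130 - 44, -103)) = 1/(23409 + (-252 + 303*(-103))) = 1/(23409 + (-252 - 31209)) = 1/(23409 - 31461) = 1/(-8052) = -1/8052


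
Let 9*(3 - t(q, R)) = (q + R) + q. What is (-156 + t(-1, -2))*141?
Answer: -64531/3 ≈ -21510.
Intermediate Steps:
t(q, R) = 3 - 2*q/9 - R/9 (t(q, R) = 3 - ((q + R) + q)/9 = 3 - ((R + q) + q)/9 = 3 - (R + 2*q)/9 = 3 + (-2*q/9 - R/9) = 3 - 2*q/9 - R/9)
(-156 + t(-1, -2))*141 = (-156 + (3 - 2/9*(-1) - ⅑*(-2)))*141 = (-156 + (3 + 2/9 + 2/9))*141 = (-156 + 31/9)*141 = -1373/9*141 = -64531/3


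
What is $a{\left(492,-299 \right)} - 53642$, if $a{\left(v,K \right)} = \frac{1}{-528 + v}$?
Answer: $- \frac{1931113}{36} \approx -53642.0$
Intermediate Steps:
$a{\left(492,-299 \right)} - 53642 = \frac{1}{-528 + 492} - 53642 = \frac{1}{-36} - 53642 = - \frac{1}{36} - 53642 = - \frac{1931113}{36}$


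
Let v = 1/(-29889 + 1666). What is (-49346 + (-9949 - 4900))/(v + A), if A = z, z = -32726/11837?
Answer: 4289197283189/184727547 ≈ 23219.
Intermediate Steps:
z = -32726/11837 (z = -32726*1/11837 = -32726/11837 ≈ -2.7647)
v = -1/28223 (v = 1/(-28223) = -1/28223 ≈ -3.5432e-5)
A = -32726/11837 ≈ -2.7647
(-49346 + (-9949 - 4900))/(v + A) = (-49346 + (-9949 - 4900))/(-1/28223 - 32726/11837) = (-49346 - 14849)/(-923637735/334075651) = -64195*(-334075651/923637735) = 4289197283189/184727547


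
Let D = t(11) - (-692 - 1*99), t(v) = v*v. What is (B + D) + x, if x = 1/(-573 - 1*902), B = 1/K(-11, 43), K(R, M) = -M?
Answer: 57842082/63425 ≈ 911.98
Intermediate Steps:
t(v) = v²
B = -1/43 (B = 1/(-1*43) = 1/(-43) = -1/43 ≈ -0.023256)
x = -1/1475 (x = 1/(-573 - 902) = 1/(-1475) = -1/1475 ≈ -0.00067797)
D = 912 (D = 11² - (-692 - 1*99) = 121 - (-692 - 99) = 121 - 1*(-791) = 121 + 791 = 912)
(B + D) + x = (-1/43 + 912) - 1/1475 = 39215/43 - 1/1475 = 57842082/63425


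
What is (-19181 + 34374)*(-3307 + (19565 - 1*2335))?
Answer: 211532139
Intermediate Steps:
(-19181 + 34374)*(-3307 + (19565 - 1*2335)) = 15193*(-3307 + (19565 - 2335)) = 15193*(-3307 + 17230) = 15193*13923 = 211532139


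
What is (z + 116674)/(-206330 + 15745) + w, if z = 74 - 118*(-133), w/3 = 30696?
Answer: 17550459038/190585 ≈ 92087.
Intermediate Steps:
w = 92088 (w = 3*30696 = 92088)
z = 15768 (z = 74 + 15694 = 15768)
(z + 116674)/(-206330 + 15745) + w = (15768 + 116674)/(-206330 + 15745) + 92088 = 132442/(-190585) + 92088 = 132442*(-1/190585) + 92088 = -132442/190585 + 92088 = 17550459038/190585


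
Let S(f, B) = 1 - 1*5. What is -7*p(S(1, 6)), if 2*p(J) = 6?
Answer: -21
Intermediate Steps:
S(f, B) = -4 (S(f, B) = 1 - 5 = -4)
p(J) = 3 (p(J) = (1/2)*6 = 3)
-7*p(S(1, 6)) = -7*3 = -21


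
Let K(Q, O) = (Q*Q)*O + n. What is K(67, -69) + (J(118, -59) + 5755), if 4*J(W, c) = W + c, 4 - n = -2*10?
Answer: -1215789/4 ≈ -3.0395e+5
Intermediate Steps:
n = 24 (n = 4 - (-2)*10 = 4 - 1*(-20) = 4 + 20 = 24)
K(Q, O) = 24 + O*Q² (K(Q, O) = (Q*Q)*O + 24 = Q²*O + 24 = O*Q² + 24 = 24 + O*Q²)
J(W, c) = W/4 + c/4 (J(W, c) = (W + c)/4 = W/4 + c/4)
K(67, -69) + (J(118, -59) + 5755) = (24 - 69*67²) + (((¼)*118 + (¼)*(-59)) + 5755) = (24 - 69*4489) + ((59/2 - 59/4) + 5755) = (24 - 309741) + (59/4 + 5755) = -309717 + 23079/4 = -1215789/4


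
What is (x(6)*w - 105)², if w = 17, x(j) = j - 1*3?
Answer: 2916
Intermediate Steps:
x(j) = -3 + j (x(j) = j - 3 = -3 + j)
(x(6)*w - 105)² = ((-3 + 6)*17 - 105)² = (3*17 - 105)² = (51 - 105)² = (-54)² = 2916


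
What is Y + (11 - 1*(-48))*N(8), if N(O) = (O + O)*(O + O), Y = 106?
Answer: 15210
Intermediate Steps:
N(O) = 4*O**2 (N(O) = (2*O)*(2*O) = 4*O**2)
Y + (11 - 1*(-48))*N(8) = 106 + (11 - 1*(-48))*(4*8**2) = 106 + (11 + 48)*(4*64) = 106 + 59*256 = 106 + 15104 = 15210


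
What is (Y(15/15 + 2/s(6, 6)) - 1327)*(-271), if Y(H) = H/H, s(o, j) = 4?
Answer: 359346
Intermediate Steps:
Y(H) = 1
(Y(15/15 + 2/s(6, 6)) - 1327)*(-271) = (1 - 1327)*(-271) = -1326*(-271) = 359346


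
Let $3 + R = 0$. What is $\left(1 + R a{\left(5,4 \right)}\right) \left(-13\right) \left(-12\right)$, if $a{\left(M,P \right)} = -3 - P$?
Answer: $3432$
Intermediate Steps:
$R = -3$ ($R = -3 + 0 = -3$)
$\left(1 + R a{\left(5,4 \right)}\right) \left(-13\right) \left(-12\right) = \left(1 - 3 \left(-3 - 4\right)\right) \left(-13\right) \left(-12\right) = \left(1 - -21\right) \left(-13\right) \left(-12\right) = \left(1 + 21\right) \left(-13\right) \left(-12\right) = 22 \left(-13\right) \left(-12\right) = \left(-286\right) \left(-12\right) = 3432$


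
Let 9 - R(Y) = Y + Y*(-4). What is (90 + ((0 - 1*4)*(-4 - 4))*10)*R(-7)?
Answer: -4920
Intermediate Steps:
R(Y) = 9 + 3*Y (R(Y) = 9 - (Y + Y*(-4)) = 9 - (Y - 4*Y) = 9 - (-3)*Y = 9 + 3*Y)
(90 + ((0 - 1*4)*(-4 - 4))*10)*R(-7) = (90 + ((0 - 1*4)*(-4 - 4))*10)*(9 + 3*(-7)) = (90 + ((0 - 4)*(-8))*10)*(9 - 21) = (90 - 4*(-8)*10)*(-12) = (90 + 32*10)*(-12) = (90 + 320)*(-12) = 410*(-12) = -4920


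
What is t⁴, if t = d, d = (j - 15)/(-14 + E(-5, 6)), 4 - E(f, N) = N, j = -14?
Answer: 707281/65536 ≈ 10.792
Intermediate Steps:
E(f, N) = 4 - N
d = 29/16 (d = (-14 - 15)/(-14 + (4 - 1*6)) = -29/(-14 + (4 - 6)) = -29/(-14 - 2) = -29/(-16) = -29*(-1/16) = 29/16 ≈ 1.8125)
t = 29/16 ≈ 1.8125
t⁴ = (29/16)⁴ = 707281/65536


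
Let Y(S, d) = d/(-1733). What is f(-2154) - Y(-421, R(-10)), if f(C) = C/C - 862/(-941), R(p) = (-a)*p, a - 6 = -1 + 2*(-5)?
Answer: 3077549/1630753 ≈ 1.8872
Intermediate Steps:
a = -5 (a = 6 + (-1 + 2*(-5)) = 6 + (-1 - 10) = 6 - 11 = -5)
R(p) = 5*p (R(p) = (-1*(-5))*p = 5*p)
Y(S, d) = -d/1733 (Y(S, d) = d*(-1/1733) = -d/1733)
f(C) = 1803/941 (f(C) = 1 - 862*(-1/941) = 1 + 862/941 = 1803/941)
f(-2154) - Y(-421, R(-10)) = 1803/941 - (-1)*5*(-10)/1733 = 1803/941 - (-1)*(-50)/1733 = 1803/941 - 1*50/1733 = 1803/941 - 50/1733 = 3077549/1630753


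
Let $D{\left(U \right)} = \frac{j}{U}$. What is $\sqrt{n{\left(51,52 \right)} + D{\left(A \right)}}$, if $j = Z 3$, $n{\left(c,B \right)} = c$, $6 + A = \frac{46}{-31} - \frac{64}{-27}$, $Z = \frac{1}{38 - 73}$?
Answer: $\frac{\sqrt{11448181878}}{14980} \approx 7.1426$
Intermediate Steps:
$Z = - \frac{1}{35}$ ($Z = \frac{1}{-35} = - \frac{1}{35} \approx -0.028571$)
$A = - \frac{4280}{837}$ ($A = -6 + \left(\frac{46}{-31} - \frac{64}{-27}\right) = -6 + \left(46 \left(- \frac{1}{31}\right) - - \frac{64}{27}\right) = -6 + \left(- \frac{46}{31} + \frac{64}{27}\right) = -6 + \frac{742}{837} = - \frac{4280}{837} \approx -5.1135$)
$j = - \frac{3}{35}$ ($j = \left(- \frac{1}{35}\right) 3 = - \frac{3}{35} \approx -0.085714$)
$D{\left(U \right)} = - \frac{3}{35 U}$
$\sqrt{n{\left(51,52 \right)} + D{\left(A \right)}} = \sqrt{51 - \frac{3}{35 \left(- \frac{4280}{837}\right)}} = \sqrt{51 - - \frac{2511}{149800}} = \sqrt{51 + \frac{2511}{149800}} = \sqrt{\frac{7642311}{149800}} = \frac{\sqrt{11448181878}}{14980}$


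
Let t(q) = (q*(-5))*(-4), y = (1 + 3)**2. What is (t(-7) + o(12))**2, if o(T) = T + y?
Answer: 12544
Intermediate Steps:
y = 16 (y = 4**2 = 16)
o(T) = 16 + T (o(T) = T + 16 = 16 + T)
t(q) = 20*q (t(q) = -5*q*(-4) = 20*q)
(t(-7) + o(12))**2 = (20*(-7) + (16 + 12))**2 = (-140 + 28)**2 = (-112)**2 = 12544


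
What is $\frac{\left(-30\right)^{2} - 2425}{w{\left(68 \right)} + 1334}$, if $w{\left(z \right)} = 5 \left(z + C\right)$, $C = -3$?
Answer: $- \frac{1525}{1659} \approx -0.91923$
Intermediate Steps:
$w{\left(z \right)} = -15 + 5 z$ ($w{\left(z \right)} = 5 \left(z - 3\right) = 5 \left(-3 + z\right) = -15 + 5 z$)
$\frac{\left(-30\right)^{2} - 2425}{w{\left(68 \right)} + 1334} = \frac{\left(-30\right)^{2} - 2425}{\left(-15 + 5 \cdot 68\right) + 1334} = \frac{900 - 2425}{\left(-15 + 340\right) + 1334} = - \frac{1525}{325 + 1334} = - \frac{1525}{1659}$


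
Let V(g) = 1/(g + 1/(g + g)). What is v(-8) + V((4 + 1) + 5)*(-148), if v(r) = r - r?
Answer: -2960/201 ≈ -14.726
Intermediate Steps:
v(r) = 0
V(g) = 1/(g + 1/(2*g))
v(-8) + V((4 + 1) + 5)*(-148) = 0 + (2*((4 + 1) + 5)/(1 + 2*((4 + 1) + 5)**2))*(-148) = 0 + (2*(5 + 5)/(1 + 2*(5 + 5)**2))*(-148) = 0 + (2*10/(1 + 2*10**2))*(-148) = 0 + (2*10/(1 + 2*100))*(-148) = 0 + (2*10/(1 + 200))*(-148) = 0 + (2*10/201)*(-148) = 0 + (2*10*(1/201))*(-148) = 0 + (20/201)*(-148) = 0 - 2960/201 = -2960/201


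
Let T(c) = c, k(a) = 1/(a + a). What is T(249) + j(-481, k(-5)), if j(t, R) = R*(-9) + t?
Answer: -2311/10 ≈ -231.10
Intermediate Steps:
k(a) = 1/(2*a)
j(t, R) = t - 9*R (j(t, R) = -9*R + t = t - 9*R)
T(249) + j(-481, k(-5)) = 249 + (-481 - 9/(2*(-5))) = 249 + (-481 - 9*(-1)/(2*5)) = 249 + (-481 - 9*(-1/10)) = 249 + (-481 + 9/10) = 249 - 4801/10 = -2311/10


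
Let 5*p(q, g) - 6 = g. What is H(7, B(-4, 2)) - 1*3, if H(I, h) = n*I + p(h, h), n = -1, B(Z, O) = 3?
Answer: -41/5 ≈ -8.2000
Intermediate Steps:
p(q, g) = 6/5 + g/5
H(I, h) = 6/5 - I + h/5 (H(I, h) = -I + (6/5 + h/5) = 6/5 - I + h/5)
H(7, B(-4, 2)) - 1*3 = (6/5 - 1*7 + (1/5)*3) - 1*3 = (6/5 - 7 + 3/5) - 3 = -26/5 - 3 = -41/5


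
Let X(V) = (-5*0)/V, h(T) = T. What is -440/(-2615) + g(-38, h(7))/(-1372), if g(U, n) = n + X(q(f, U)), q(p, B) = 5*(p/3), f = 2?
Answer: 16725/102508 ≈ 0.16316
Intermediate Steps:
q(p, B) = 5*p/3 (q(p, B) = 5*(p*(⅓)) = 5*(p/3) = 5*p/3)
X(V) = 0 (X(V) = 0/V = 0)
g(U, n) = n (g(U, n) = n + 0 = n)
-440/(-2615) + g(-38, h(7))/(-1372) = -440/(-2615) + 7/(-1372) = -440*(-1/2615) + 7*(-1/1372) = 88/523 - 1/196 = 16725/102508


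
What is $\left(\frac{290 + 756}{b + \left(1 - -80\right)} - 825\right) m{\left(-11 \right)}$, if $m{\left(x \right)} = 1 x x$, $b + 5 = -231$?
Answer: $- \frac{15599441}{155} \approx -1.0064 \cdot 10^{5}$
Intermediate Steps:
$b = -236$ ($b = -5 - 231 = -236$)
$m{\left(x \right)} = x^{2}$ ($m{\left(x \right)} = x x = x^{2}$)
$\left(\frac{290 + 756}{b + \left(1 - -80\right)} - 825\right) m{\left(-11 \right)} = \left(\frac{290 + 756}{-236 + \left(1 - -80\right)} - 825\right) \left(-11\right)^{2} = \left(\frac{1046}{-236 + \left(1 + 80\right)} - 825\right) 121 = \left(\frac{1046}{-236 + 81} - 825\right) 121 = \left(\frac{1046}{-155} - 825\right) 121 = \left(1046 \left(- \frac{1}{155}\right) - 825\right) 121 = \left(- \frac{1046}{155} - 825\right) 121 = \left(- \frac{128921}{155}\right) 121 = - \frac{15599441}{155}$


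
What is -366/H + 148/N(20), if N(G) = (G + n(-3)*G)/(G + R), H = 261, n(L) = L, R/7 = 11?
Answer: -313463/870 ≈ -360.30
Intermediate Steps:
R = 77 (R = 7*11 = 77)
N(G) = -2*G/(77 + G) (N(G) = (G - 3*G)/(G + 77) = (-2*G)/(77 + G) = -2*G/(77 + G))
-366/H + 148/N(20) = -366/261 + 148/((-2*20/(77 + 20))) = -366*1/261 + 148/((-2*20/97)) = -122/87 + 148/((-2*20*1/97)) = -122/87 + 148/(-40/97) = -122/87 + 148*(-97/40) = -122/87 - 3589/10 = -313463/870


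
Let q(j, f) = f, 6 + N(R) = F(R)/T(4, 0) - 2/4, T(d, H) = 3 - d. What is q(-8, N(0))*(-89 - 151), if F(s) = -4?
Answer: 600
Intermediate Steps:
N(R) = -5/2 (N(R) = -6 + (-4/(3 - 1*4) - 2/4) = -6 + (-4/(3 - 4) - 2*1/4) = -6 + (-4/(-1) - 1/2) = -6 + (-4*(-1) - 1/2) = -6 + (4 - 1/2) = -6 + 7/2 = -5/2)
q(-8, N(0))*(-89 - 151) = -5*(-89 - 151)/2 = -5/2*(-240) = 600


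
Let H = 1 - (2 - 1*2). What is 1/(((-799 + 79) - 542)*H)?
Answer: -1/1262 ≈ -0.00079239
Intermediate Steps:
H = 1 (H = 1 - (2 - 2) = 1 - 1*0 = 1 + 0 = 1)
1/(((-799 + 79) - 542)*H) = 1/(((-799 + 79) - 542)*1) = 1/((-720 - 542)*1) = 1/(-1262*1) = 1/(-1262) = -1/1262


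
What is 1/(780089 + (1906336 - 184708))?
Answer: 1/2501717 ≈ 3.9973e-7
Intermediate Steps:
1/(780089 + (1906336 - 184708)) = 1/(780089 + 1721628) = 1/2501717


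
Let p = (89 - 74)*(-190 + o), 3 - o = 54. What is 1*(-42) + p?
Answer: -3657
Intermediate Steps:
o = -51 (o = 3 - 1*54 = 3 - 54 = -51)
p = -3615 (p = (89 - 74)*(-190 - 51) = 15*(-241) = -3615)
1*(-42) + p = 1*(-42) - 3615 = -42 - 3615 = -3657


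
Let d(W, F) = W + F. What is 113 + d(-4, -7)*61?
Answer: -558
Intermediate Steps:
d(W, F) = F + W
113 + d(-4, -7)*61 = 113 + (-7 - 4)*61 = 113 - 11*61 = 113 - 671 = -558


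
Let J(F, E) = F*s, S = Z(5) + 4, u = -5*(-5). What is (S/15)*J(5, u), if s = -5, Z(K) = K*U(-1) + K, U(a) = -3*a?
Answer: -40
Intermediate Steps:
u = 25
Z(K) = 4*K (Z(K) = K*(-3*(-1)) + K = K*3 + K = 3*K + K = 4*K)
S = 24 (S = 4*5 + 4 = 20 + 4 = 24)
J(F, E) = -5*F (J(F, E) = F*(-5) = -5*F)
(S/15)*J(5, u) = (24/15)*(-5*5) = (24*(1/15))*(-25) = (8/5)*(-25) = -40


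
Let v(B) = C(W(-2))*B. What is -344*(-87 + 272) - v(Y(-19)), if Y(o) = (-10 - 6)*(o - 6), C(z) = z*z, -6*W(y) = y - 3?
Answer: -575260/9 ≈ -63918.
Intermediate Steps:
W(y) = ½ - y/6 (W(y) = -(y - 3)/6 = -(-3 + y)/6 = ½ - y/6)
C(z) = z²
Y(o) = 96 - 16*o (Y(o) = -16*(-6 + o) = 96 - 16*o)
v(B) = 25*B/36 (v(B) = (½ - ⅙*(-2))²*B = (½ + ⅓)²*B = (⅚)²*B = 25*B/36)
-344*(-87 + 272) - v(Y(-19)) = -344*(-87 + 272) - 25*(96 - 16*(-19))/36 = -344*185 - 25*(96 + 304)/36 = -63640 - 25*400/36 = -63640 - 1*2500/9 = -63640 - 2500/9 = -575260/9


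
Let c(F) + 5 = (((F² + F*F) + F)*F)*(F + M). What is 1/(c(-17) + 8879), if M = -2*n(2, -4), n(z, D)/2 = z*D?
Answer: -1/134181 ≈ -7.4526e-6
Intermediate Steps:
n(z, D) = 2*D*z (n(z, D) = 2*(z*D) = 2*(D*z) = 2*D*z)
M = 32 (M = -4*(-4)*2 = -2*(-16) = 32)
c(F) = -5 + F*(32 + F)*(F + 2*F²) (c(F) = -5 + (((F² + F*F) + F)*F)*(F + 32) = -5 + (((F² + F²) + F)*F)*(32 + F) = -5 + ((2*F² + F)*F)*(32 + F) = -5 + ((F + 2*F²)*F)*(32 + F) = -5 + (F*(F + 2*F²))*(32 + F) = -5 + F*(32 + F)*(F + 2*F²))
1/(c(-17) + 8879) = 1/((-5 + 2*(-17)⁴ + 32*(-17)² + 65*(-17)³) + 8879) = 1/((-5 + 2*83521 + 32*289 + 65*(-4913)) + 8879) = 1/((-5 + 167042 + 9248 - 319345) + 8879) = 1/(-143060 + 8879) = 1/(-134181) = -1/134181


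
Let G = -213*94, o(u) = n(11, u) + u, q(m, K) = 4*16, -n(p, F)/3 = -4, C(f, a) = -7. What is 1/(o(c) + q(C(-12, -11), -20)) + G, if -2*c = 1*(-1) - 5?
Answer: -1581737/79 ≈ -20022.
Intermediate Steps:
n(p, F) = 12 (n(p, F) = -3*(-4) = 12)
q(m, K) = 64
c = 3 (c = -(1*(-1) - 5)/2 = -(-1 - 5)/2 = -½*(-6) = 3)
o(u) = 12 + u
G = -20022
1/(o(c) + q(C(-12, -11), -20)) + G = 1/((12 + 3) + 64) - 20022 = 1/(15 + 64) - 20022 = 1/79 - 20022 = -1581737/79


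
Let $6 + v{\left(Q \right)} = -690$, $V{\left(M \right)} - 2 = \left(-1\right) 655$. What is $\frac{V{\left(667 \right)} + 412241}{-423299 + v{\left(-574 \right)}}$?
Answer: $- \frac{411588}{423995} \approx -0.97074$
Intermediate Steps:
$V{\left(M \right)} = -653$ ($V{\left(M \right)} = 2 - 655 = -653$)
$v{\left(Q \right)} = -696$ ($v{\left(Q \right)} = -6 - 690 = -696$)
$\frac{V{\left(667 \right)} + 412241}{-423299 + v{\left(-574 \right)}} = \frac{-653 + 412241}{-423299 - 696} = \frac{411588}{-423995} = 411588 \left(- \frac{1}{423995}\right) = - \frac{411588}{423995}$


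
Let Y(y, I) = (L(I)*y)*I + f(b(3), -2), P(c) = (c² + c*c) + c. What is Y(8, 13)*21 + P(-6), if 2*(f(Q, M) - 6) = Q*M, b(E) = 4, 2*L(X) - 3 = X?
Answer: 17580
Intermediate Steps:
P(c) = c + 2*c² (P(c) = (c² + c²) + c = 2*c² + c = c + 2*c²)
L(X) = 3/2 + X/2
f(Q, M) = 6 + M*Q/2 (f(Q, M) = 6 + (Q*M)/2 = 6 + (M*Q)/2 = 6 + M*Q/2)
Y(y, I) = 2 + I*y*(3/2 + I/2) (Y(y, I) = ((3/2 + I/2)*y)*I + (6 + (½)*(-2)*4) = (y*(3/2 + I/2))*I + (6 - 4) = I*y*(3/2 + I/2) + 2 = 2 + I*y*(3/2 + I/2))
Y(8, 13)*21 + P(-6) = (2 + (½)*13*8*(3 + 13))*21 - 6*(1 + 2*(-6)) = (2 + (½)*13*8*16)*21 - 6*(1 - 12) = (2 + 832)*21 - 6*(-11) = 834*21 + 66 = 17514 + 66 = 17580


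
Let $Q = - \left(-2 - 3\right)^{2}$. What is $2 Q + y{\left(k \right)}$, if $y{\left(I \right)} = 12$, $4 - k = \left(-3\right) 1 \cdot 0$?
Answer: $-38$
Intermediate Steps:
$Q = -25$ ($Q = - \left(-5\right)^{2} = \left(-1\right) 25 = -25$)
$k = 4$ ($k = 4 - \left(-3\right) 1 \cdot 0 = 4 - \left(-3\right) 0 = 4 - 0 = 4 + 0 = 4$)
$2 Q + y{\left(k \right)} = 2 \left(-25\right) + 12 = -50 + 12 = -38$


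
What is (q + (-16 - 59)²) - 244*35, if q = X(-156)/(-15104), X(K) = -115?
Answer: -44028045/15104 ≈ -2915.0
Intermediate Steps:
q = 115/15104 (q = -115/(-15104) = -115*(-1/15104) = 115/15104 ≈ 0.0076139)
(q + (-16 - 59)²) - 244*35 = (115/15104 + (-16 - 59)²) - 244*35 = (115/15104 + (-75)²) - 8540 = (115/15104 + 5625) - 8540 = 84960115/15104 - 8540 = -44028045/15104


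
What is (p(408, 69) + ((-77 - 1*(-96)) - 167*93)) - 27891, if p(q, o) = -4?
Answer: -43407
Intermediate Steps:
(p(408, 69) + ((-77 - 1*(-96)) - 167*93)) - 27891 = (-4 + ((-77 - 1*(-96)) - 167*93)) - 27891 = (-4 + ((-77 + 96) - 15531)) - 27891 = (-4 + (19 - 15531)) - 27891 = (-4 - 15512) - 27891 = -15516 - 27891 = -43407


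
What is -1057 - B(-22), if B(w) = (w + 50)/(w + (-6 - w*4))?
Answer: -15862/15 ≈ -1057.5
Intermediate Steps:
B(w) = (50 + w)/(-6 - 3*w) (B(w) = (50 + w)/(w + (-6 - 4*w)) = (50 + w)/(-6 - 3*w))
-1057 - B(-22) = -1057 - (-50 - 1*(-22))/(3*(2 - 22)) = -1057 - (-50 + 22)/(3*(-20)) = -1057 - (-1)*(-28)/(3*20) = -1057 - 1*7/15 = -1057 - 7/15 = -15862/15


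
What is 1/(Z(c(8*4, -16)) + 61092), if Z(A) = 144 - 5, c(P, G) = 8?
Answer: 1/61231 ≈ 1.6332e-5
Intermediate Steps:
Z(A) = 139
1/(Z(c(8*4, -16)) + 61092) = 1/(139 + 61092) = 1/61231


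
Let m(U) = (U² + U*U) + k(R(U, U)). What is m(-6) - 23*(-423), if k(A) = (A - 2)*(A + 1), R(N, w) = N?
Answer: 9841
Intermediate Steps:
k(A) = (1 + A)*(-2 + A) (k(A) = (-2 + A)*(1 + A) = (1 + A)*(-2 + A))
m(U) = -2 - U + 3*U² (m(U) = (U² + U*U) + (-2 + U² - U) = (U² + U²) + (-2 + U² - U) = 2*U² + (-2 + U² - U) = -2 - U + 3*U²)
m(-6) - 23*(-423) = (-2 - 1*(-6) + 3*(-6)²) - 23*(-423) = (-2 + 6 + 3*36) + 9729 = (-2 + 6 + 108) + 9729 = 112 + 9729 = 9841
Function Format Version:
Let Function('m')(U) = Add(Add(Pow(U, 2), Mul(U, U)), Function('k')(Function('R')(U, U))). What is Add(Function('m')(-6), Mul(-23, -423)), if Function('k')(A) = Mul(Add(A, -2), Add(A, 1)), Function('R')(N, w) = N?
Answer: 9841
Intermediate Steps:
Function('k')(A) = Mul(Add(1, A), Add(-2, A)) (Function('k')(A) = Mul(Add(-2, A), Add(1, A)) = Mul(Add(1, A), Add(-2, A)))
Function('m')(U) = Add(-2, Mul(-1, U), Mul(3, Pow(U, 2))) (Function('m')(U) = Add(Add(Pow(U, 2), Mul(U, U)), Add(-2, Pow(U, 2), Mul(-1, U))) = Add(Add(Pow(U, 2), Pow(U, 2)), Add(-2, Pow(U, 2), Mul(-1, U))) = Add(Mul(2, Pow(U, 2)), Add(-2, Pow(U, 2), Mul(-1, U))) = Add(-2, Mul(-1, U), Mul(3, Pow(U, 2))))
Add(Function('m')(-6), Mul(-23, -423)) = Add(Add(-2, Mul(-1, -6), Mul(3, Pow(-6, 2))), Mul(-23, -423)) = Add(Add(-2, 6, Mul(3, 36)), 9729) = Add(Add(-2, 6, 108), 9729) = Add(112, 9729) = 9841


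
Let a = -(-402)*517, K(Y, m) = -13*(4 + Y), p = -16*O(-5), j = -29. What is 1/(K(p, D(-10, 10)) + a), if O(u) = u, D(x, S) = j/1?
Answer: 1/206742 ≈ 4.8369e-6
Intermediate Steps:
D(x, S) = -29 (D(x, S) = -29/1 = -29*1 = -29)
p = 80 (p = -16*(-5) = 80)
K(Y, m) = -52 - 13*Y
a = 207834 (a = -1*(-207834) = 207834)
1/(K(p, D(-10, 10)) + a) = 1/((-52 - 13*80) + 207834) = 1/((-52 - 1040) + 207834) = 1/(-1092 + 207834) = 1/206742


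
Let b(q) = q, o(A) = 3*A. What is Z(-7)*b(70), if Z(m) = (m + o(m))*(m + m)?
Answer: 27440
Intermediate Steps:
Z(m) = 8*m² (Z(m) = (m + 3*m)*(m + m) = (4*m)*(2*m) = 8*m²)
Z(-7)*b(70) = (8*(-7)²)*70 = (8*49)*70 = 392*70 = 27440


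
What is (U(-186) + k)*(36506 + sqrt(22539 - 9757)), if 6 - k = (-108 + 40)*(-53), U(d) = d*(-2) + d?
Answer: -124558472 - 3412*sqrt(12782) ≈ -1.2494e+8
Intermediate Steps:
U(d) = -d (U(d) = -2*d + d = -d)
k = -3598 (k = 6 - (-108 + 40)*(-53) = 6 - (-68)*(-53) = 6 - 1*3604 = 6 - 3604 = -3598)
(U(-186) + k)*(36506 + sqrt(22539 - 9757)) = (-1*(-186) - 3598)*(36506 + sqrt(22539 - 9757)) = (186 - 3598)*(36506 + sqrt(12782)) = -3412*(36506 + sqrt(12782)) = -124558472 - 3412*sqrt(12782)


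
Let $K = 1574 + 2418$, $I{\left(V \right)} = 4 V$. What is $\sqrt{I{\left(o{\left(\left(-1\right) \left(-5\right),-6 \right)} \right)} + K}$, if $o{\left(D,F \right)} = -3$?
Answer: $2 \sqrt{995} \approx 63.087$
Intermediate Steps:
$K = 3992$
$\sqrt{I{\left(o{\left(\left(-1\right) \left(-5\right),-6 \right)} \right)} + K} = \sqrt{4 \left(-3\right) + 3992} = \sqrt{-12 + 3992} = \sqrt{3980} = 2 \sqrt{995}$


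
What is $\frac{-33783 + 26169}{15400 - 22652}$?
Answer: $\frac{3807}{3626} \approx 1.0499$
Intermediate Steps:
$\frac{-33783 + 26169}{15400 - 22652} = - \frac{7614}{-7252} = \left(-7614\right) \left(- \frac{1}{7252}\right) = \frac{3807}{3626}$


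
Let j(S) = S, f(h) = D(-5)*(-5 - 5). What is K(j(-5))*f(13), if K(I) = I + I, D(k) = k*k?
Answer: 2500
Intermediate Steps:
D(k) = k²
f(h) = -250 (f(h) = (-5)²*(-5 - 5) = 25*(-10) = -250)
K(I) = 2*I
K(j(-5))*f(13) = (2*(-5))*(-250) = -10*(-250) = 2500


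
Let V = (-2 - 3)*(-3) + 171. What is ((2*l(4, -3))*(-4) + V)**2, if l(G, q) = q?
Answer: 44100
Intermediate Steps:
V = 186 (V = -5*(-3) + 171 = 15 + 171 = 186)
((2*l(4, -3))*(-4) + V)**2 = ((2*(-3))*(-4) + 186)**2 = (-6*(-4) + 186)**2 = (24 + 186)**2 = 210**2 = 44100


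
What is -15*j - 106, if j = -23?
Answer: 239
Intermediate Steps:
-15*j - 106 = -15*(-23) - 106 = 345 - 106 = 239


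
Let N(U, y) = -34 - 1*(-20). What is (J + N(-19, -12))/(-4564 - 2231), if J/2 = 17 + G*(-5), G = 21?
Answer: 38/1359 ≈ 0.027962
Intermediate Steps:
N(U, y) = -14 (N(U, y) = -34 + 20 = -14)
J = -176 (J = 2*(17 + 21*(-5)) = 2*(17 - 105) = 2*(-88) = -176)
(J + N(-19, -12))/(-4564 - 2231) = (-176 - 14)/(-4564 - 2231) = -190/(-6795) = -190*(-1/6795) = 38/1359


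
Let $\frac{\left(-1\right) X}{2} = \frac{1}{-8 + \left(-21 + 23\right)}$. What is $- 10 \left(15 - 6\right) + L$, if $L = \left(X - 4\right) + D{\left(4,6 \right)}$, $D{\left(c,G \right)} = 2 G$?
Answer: $- \frac{245}{3} \approx -81.667$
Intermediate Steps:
$X = \frac{1}{3}$ ($X = - \frac{2}{-8 + \left(-21 + 23\right)} = - \frac{2}{-8 + 2} = - \frac{2}{-6} = \left(-2\right) \left(- \frac{1}{6}\right) = \frac{1}{3} \approx 0.33333$)
$L = \frac{25}{3}$ ($L = \left(\frac{1}{3} - 4\right) + 2 \cdot 6 = - \frac{11}{3} + 12 = \frac{25}{3} \approx 8.3333$)
$- 10 \left(15 - 6\right) + L = - 10 \left(15 - 6\right) + \frac{25}{3} = \left(-10\right) 9 + \frac{25}{3} = -90 + \frac{25}{3} = - \frac{245}{3}$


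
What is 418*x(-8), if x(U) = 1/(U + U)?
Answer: -209/8 ≈ -26.125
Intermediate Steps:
x(U) = 1/(2*U)
418*x(-8) = 418*((½)/(-8)) = 418*((½)*(-⅛)) = 418*(-1/16) = -209/8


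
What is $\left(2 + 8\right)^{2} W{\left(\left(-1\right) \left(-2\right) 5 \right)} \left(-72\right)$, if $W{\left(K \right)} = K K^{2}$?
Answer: $-7200000$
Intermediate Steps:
$W{\left(K \right)} = K^{3}$
$\left(2 + 8\right)^{2} W{\left(\left(-1\right) \left(-2\right) 5 \right)} \left(-72\right) = \left(2 + 8\right)^{2} \left(\left(-1\right) \left(-2\right) 5\right)^{3} \left(-72\right) = 10^{2} \left(2 \cdot 5\right)^{3} \left(-72\right) = 100 \cdot 10^{3} \left(-72\right) = 100 \cdot 1000 \left(-72\right) = 100000 \left(-72\right) = -7200000$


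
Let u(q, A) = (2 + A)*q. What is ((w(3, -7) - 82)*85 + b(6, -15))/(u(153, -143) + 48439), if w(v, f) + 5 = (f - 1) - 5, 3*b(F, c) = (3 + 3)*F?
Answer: -4244/13433 ≈ -0.31594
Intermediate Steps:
b(F, c) = 2*F (b(F, c) = ((3 + 3)*F)/3 = (6*F)/3 = 2*F)
w(v, f) = -11 + f (w(v, f) = -5 + ((f - 1) - 5) = -5 + ((-1 + f) - 5) = -5 + (-6 + f) = -11 + f)
u(q, A) = q*(2 + A)
((w(3, -7) - 82)*85 + b(6, -15))/(u(153, -143) + 48439) = (((-11 - 7) - 82)*85 + 2*6)/(153*(2 - 143) + 48439) = ((-18 - 82)*85 + 12)/(153*(-141) + 48439) = (-100*85 + 12)/(-21573 + 48439) = (-8500 + 12)/26866 = -8488*1/26866 = -4244/13433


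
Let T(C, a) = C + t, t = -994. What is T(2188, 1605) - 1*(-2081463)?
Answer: 2082657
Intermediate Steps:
T(C, a) = -994 + C (T(C, a) = C - 994 = -994 + C)
T(2188, 1605) - 1*(-2081463) = (-994 + 2188) - 1*(-2081463) = 1194 + 2081463 = 2082657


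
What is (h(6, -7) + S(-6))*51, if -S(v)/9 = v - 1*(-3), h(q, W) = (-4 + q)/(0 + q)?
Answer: 1394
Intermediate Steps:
h(q, W) = (-4 + q)/q
S(v) = -27 - 9*v (S(v) = -9*(v - 1*(-3)) = -9*(v + 3) = -9*(3 + v) = -27 - 9*v)
(h(6, -7) + S(-6))*51 = ((-4 + 6)/6 + (-27 - 9*(-6)))*51 = ((1/6)*2 + (-27 + 54))*51 = (1/3 + 27)*51 = (82/3)*51 = 1394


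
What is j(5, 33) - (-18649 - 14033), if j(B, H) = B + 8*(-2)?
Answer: 32671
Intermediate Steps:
j(B, H) = -16 + B (j(B, H) = B - 16 = -16 + B)
j(5, 33) - (-18649 - 14033) = (-16 + 5) - (-18649 - 14033) = -11 - 1*(-32682) = -11 + 32682 = 32671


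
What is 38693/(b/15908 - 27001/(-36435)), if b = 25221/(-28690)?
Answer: 128684815269463320/2464470302677 ≈ 52216.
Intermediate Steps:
b = -25221/28690 (b = 25221*(-1/28690) = -25221/28690 ≈ -0.87909)
38693/(b/15908 - 27001/(-36435)) = 38693/(-25221/28690/15908 - 27001/(-36435)) = 38693/(-25221/28690*1/15908 - 27001*(-1/36435)) = 38693/(-25221/456400520 + 27001/36435) = 38693/(2464470302677/3325790589240) = 38693*(3325790589240/2464470302677) = 128684815269463320/2464470302677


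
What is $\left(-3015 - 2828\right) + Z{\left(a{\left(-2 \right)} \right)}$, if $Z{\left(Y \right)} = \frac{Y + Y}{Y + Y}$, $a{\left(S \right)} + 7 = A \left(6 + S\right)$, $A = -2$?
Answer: $-5842$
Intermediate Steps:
$a{\left(S \right)} = -19 - 2 S$ ($a{\left(S \right)} = -7 - 2 \left(6 + S\right) = -7 - \left(12 + 2 S\right) = -19 - 2 S$)
$Z{\left(Y \right)} = 1$ ($Z{\left(Y \right)} = \frac{2 Y}{2 Y} = 2 Y \frac{1}{2 Y} = 1$)
$\left(-3015 - 2828\right) + Z{\left(a{\left(-2 \right)} \right)} = \left(-3015 - 2828\right) + 1 = -5843 + 1 = -5842$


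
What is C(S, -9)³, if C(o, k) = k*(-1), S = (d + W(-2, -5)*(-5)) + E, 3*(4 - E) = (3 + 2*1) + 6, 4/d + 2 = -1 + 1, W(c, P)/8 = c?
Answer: 729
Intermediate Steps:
W(c, P) = 8*c
d = -2 (d = 4/(-2 + (-1 + 1)) = 4/(-2 + 0) = 4/(-2) = 4*(-½) = -2)
E = ⅓ (E = 4 - ((3 + 2*1) + 6)/3 = 4 - ((3 + 2) + 6)/3 = 4 - (5 + 6)/3 = 4 - ⅓*11 = 4 - 11/3 = ⅓ ≈ 0.33333)
S = 235/3 (S = (-2 + (8*(-2))*(-5)) + ⅓ = (-2 - 16*(-5)) + ⅓ = (-2 + 80) + ⅓ = 78 + ⅓ = 235/3 ≈ 78.333)
C(o, k) = -k
C(S, -9)³ = (-1*(-9))³ = 9³ = 729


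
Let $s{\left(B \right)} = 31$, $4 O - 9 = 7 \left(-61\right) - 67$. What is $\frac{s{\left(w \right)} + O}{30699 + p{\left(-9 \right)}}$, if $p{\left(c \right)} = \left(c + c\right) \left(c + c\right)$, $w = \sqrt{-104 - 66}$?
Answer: $- \frac{361}{124092} \approx -0.0029091$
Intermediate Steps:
$O = - \frac{485}{4}$ ($O = \frac{9}{4} + \frac{7 \left(-61\right) - 67}{4} = \frac{9}{4} + \frac{-427 - 67}{4} = \frac{9}{4} + \frac{1}{4} \left(-494\right) = \frac{9}{4} - \frac{247}{2} = - \frac{485}{4} \approx -121.25$)
$w = i \sqrt{170}$ ($w = \sqrt{-170} = i \sqrt{170} \approx 13.038 i$)
$p{\left(c \right)} = 4 c^{2}$ ($p{\left(c \right)} = 2 c 2 c = 4 c^{2}$)
$\frac{s{\left(w \right)} + O}{30699 + p{\left(-9 \right)}} = \frac{31 - \frac{485}{4}}{30699 + 4 \left(-9\right)^{2}} = - \frac{361}{4 \left(30699 + 4 \cdot 81\right)} = - \frac{361}{4 \left(30699 + 324\right)} = - \frac{361}{4 \cdot 31023} = \left(- \frac{361}{4}\right) \frac{1}{31023} = - \frac{361}{124092}$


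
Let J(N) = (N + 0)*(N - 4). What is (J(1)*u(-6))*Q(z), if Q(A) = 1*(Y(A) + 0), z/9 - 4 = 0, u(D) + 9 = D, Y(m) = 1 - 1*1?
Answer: 0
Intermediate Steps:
Y(m) = 0 (Y(m) = 1 - 1 = 0)
u(D) = -9 + D
z = 36 (z = 36 + 9*0 = 36 + 0 = 36)
J(N) = N*(-4 + N)
Q(A) = 0 (Q(A) = 1*(0 + 0) = 1*0 = 0)
(J(1)*u(-6))*Q(z) = ((1*(-4 + 1))*(-9 - 6))*0 = ((1*(-3))*(-15))*0 = -3*(-15)*0 = 45*0 = 0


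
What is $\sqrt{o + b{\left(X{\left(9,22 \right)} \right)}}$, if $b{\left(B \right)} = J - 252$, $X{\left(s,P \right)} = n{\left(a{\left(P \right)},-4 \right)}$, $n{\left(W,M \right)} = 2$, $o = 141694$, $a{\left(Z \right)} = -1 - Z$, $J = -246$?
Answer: $2 \sqrt{35299} \approx 375.76$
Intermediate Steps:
$X{\left(s,P \right)} = 2$
$b{\left(B \right)} = -498$ ($b{\left(B \right)} = -246 - 252 = -498$)
$\sqrt{o + b{\left(X{\left(9,22 \right)} \right)}} = \sqrt{141694 - 498} = \sqrt{141196} = 2 \sqrt{35299}$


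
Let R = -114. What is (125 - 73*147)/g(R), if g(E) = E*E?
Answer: -5303/6498 ≈ -0.81610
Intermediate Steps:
g(E) = E²
(125 - 73*147)/g(R) = (125 - 73*147)/((-114)²) = (125 - 10731)/12996 = -10606*1/12996 = -5303/6498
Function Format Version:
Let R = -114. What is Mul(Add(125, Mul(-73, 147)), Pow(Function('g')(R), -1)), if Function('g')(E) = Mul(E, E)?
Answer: Rational(-5303, 6498) ≈ -0.81610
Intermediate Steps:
Function('g')(E) = Pow(E, 2)
Mul(Add(125, Mul(-73, 147)), Pow(Function('g')(R), -1)) = Mul(Add(125, Mul(-73, 147)), Pow(Pow(-114, 2), -1)) = Mul(Add(125, -10731), Pow(12996, -1)) = Mul(-10606, Rational(1, 12996)) = Rational(-5303, 6498)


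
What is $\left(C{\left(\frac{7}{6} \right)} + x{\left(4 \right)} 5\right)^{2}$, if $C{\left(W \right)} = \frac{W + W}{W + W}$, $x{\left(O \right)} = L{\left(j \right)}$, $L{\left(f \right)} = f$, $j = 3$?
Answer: $256$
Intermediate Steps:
$x{\left(O \right)} = 3$
$C{\left(W \right)} = 1$ ($C{\left(W \right)} = \frac{2 W}{2 W} = 2 W \frac{1}{2 W} = 1$)
$\left(C{\left(\frac{7}{6} \right)} + x{\left(4 \right)} 5\right)^{2} = \left(1 + 3 \cdot 5\right)^{2} = \left(1 + 15\right)^{2} = 16^{2} = 256$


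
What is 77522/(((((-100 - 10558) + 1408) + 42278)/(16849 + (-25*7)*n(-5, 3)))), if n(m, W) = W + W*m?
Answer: 734482189/16514 ≈ 44476.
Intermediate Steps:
77522/(((((-100 - 10558) + 1408) + 42278)/(16849 + (-25*7)*n(-5, 3)))) = 77522/(((((-100 - 10558) + 1408) + 42278)/(16849 + (-25*7)*(3*(1 - 5))))) = 77522/((((-10658 + 1408) + 42278)/(16849 - 525*(-4)))) = 77522/(((-9250 + 42278)/(16849 - 175*(-12)))) = 77522/((33028/(16849 + 2100))) = 77522/((33028/18949)) = 77522/((33028*(1/18949))) = 77522/(33028/18949) = 77522*(18949/33028) = 734482189/16514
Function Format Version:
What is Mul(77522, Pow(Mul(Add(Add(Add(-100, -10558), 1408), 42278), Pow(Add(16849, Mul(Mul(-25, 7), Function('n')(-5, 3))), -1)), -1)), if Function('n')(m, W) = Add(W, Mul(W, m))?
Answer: Rational(734482189, 16514) ≈ 44476.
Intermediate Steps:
Mul(77522, Pow(Mul(Add(Add(Add(-100, -10558), 1408), 42278), Pow(Add(16849, Mul(Mul(-25, 7), Function('n')(-5, 3))), -1)), -1)) = Mul(77522, Pow(Mul(Add(Add(Add(-100, -10558), 1408), 42278), Pow(Add(16849, Mul(Mul(-25, 7), Mul(3, Add(1, -5)))), -1)), -1)) = Mul(77522, Pow(Mul(Add(Add(-10658, 1408), 42278), Pow(Add(16849, Mul(-175, Mul(3, -4))), -1)), -1)) = Mul(77522, Pow(Mul(Add(-9250, 42278), Pow(Add(16849, Mul(-175, -12)), -1)), -1)) = Mul(77522, Pow(Mul(33028, Pow(Add(16849, 2100), -1)), -1)) = Mul(77522, Pow(Mul(33028, Pow(18949, -1)), -1)) = Mul(77522, Pow(Mul(33028, Rational(1, 18949)), -1)) = Mul(77522, Pow(Rational(33028, 18949), -1)) = Mul(77522, Rational(18949, 33028)) = Rational(734482189, 16514)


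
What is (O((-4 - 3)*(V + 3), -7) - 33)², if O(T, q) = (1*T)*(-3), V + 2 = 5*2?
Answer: 39204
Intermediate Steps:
V = 8 (V = -2 + 5*2 = -2 + 10 = 8)
O(T, q) = -3*T (O(T, q) = T*(-3) = -3*T)
(O((-4 - 3)*(V + 3), -7) - 33)² = (-3*(-4 - 3)*(8 + 3) - 33)² = (-(-21)*11 - 33)² = (-3*(-77) - 33)² = (231 - 33)² = 198² = 39204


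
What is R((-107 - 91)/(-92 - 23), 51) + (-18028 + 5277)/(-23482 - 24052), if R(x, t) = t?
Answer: 2436985/47534 ≈ 51.268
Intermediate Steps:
R((-107 - 91)/(-92 - 23), 51) + (-18028 + 5277)/(-23482 - 24052) = 51 + (-18028 + 5277)/(-23482 - 24052) = 51 - 12751/(-47534) = 51 - 12751*(-1/47534) = 51 + 12751/47534 = 2436985/47534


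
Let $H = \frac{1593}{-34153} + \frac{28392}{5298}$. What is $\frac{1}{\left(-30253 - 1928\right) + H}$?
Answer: $- \frac{30157099}{970325397542} \approx -3.1079 \cdot 10^{-5}$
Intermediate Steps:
$H = \frac{160205377}{30157099}$ ($H = 1593 \left(- \frac{1}{34153}\right) + 28392 \cdot \frac{1}{5298} = - \frac{1593}{34153} + \frac{4732}{883} = \frac{160205377}{30157099} \approx 5.3124$)
$\frac{1}{\left(-30253 - 1928\right) + H} = \frac{1}{\left(-30253 - 1928\right) + \frac{160205377}{30157099}} = \frac{1}{-32181 + \frac{160205377}{30157099}} = \frac{1}{- \frac{970325397542}{30157099}} = - \frac{30157099}{970325397542}$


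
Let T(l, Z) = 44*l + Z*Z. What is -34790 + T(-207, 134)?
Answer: -25942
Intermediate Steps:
T(l, Z) = Z² + 44*l (T(l, Z) = 44*l + Z² = Z² + 44*l)
-34790 + T(-207, 134) = -34790 + (134² + 44*(-207)) = -34790 + (17956 - 9108) = -34790 + 8848 = -25942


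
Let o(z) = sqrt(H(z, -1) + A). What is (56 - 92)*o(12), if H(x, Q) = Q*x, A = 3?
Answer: -108*I ≈ -108.0*I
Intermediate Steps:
o(z) = sqrt(3 - z) (o(z) = sqrt(-z + 3) = sqrt(3 - z))
(56 - 92)*o(12) = (56 - 92)*sqrt(3 - 1*12) = -36*sqrt(3 - 12) = -108*I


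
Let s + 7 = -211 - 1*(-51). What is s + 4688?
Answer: 4521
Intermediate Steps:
s = -167 (s = -7 + (-211 - 1*(-51)) = -7 + (-211 + 51) = -7 - 160 = -167)
s + 4688 = -167 + 4688 = 4521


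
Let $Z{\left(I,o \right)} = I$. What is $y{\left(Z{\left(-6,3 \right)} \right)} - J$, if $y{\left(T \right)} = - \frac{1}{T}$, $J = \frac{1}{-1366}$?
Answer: $\frac{343}{2049} \approx 0.1674$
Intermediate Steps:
$J = - \frac{1}{1366} \approx -0.00073206$
$y{\left(Z{\left(-6,3 \right)} \right)} - J = - \frac{1}{-6} - - \frac{1}{1366} = \left(-1\right) \left(- \frac{1}{6}\right) + \frac{1}{1366} = \frac{1}{6} + \frac{1}{1366} = \frac{343}{2049}$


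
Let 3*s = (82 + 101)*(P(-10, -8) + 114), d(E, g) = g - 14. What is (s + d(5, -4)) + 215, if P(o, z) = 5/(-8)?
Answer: 56903/8 ≈ 7112.9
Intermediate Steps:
P(o, z) = -5/8 (P(o, z) = 5*(-1/8) = -5/8)
d(E, g) = -14 + g
s = 55327/8 (s = ((82 + 101)*(-5/8 + 114))/3 = (183*(907/8))/3 = (1/3)*(165981/8) = 55327/8 ≈ 6915.9)
(s + d(5, -4)) + 215 = (55327/8 + (-14 - 4)) + 215 = (55327/8 - 18) + 215 = 55183/8 + 215 = 56903/8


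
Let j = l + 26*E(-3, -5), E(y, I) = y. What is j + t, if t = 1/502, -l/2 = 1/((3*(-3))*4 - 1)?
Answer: -1447731/18574 ≈ -77.944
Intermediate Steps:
l = 2/37 (l = -2/((3*(-3))*4 - 1) = -2/(-9*4 - 1) = -2/(-36 - 1) = -2/(-37) = -2*(-1/37) = 2/37 ≈ 0.054054)
t = 1/502 ≈ 0.0019920
j = -2884/37 (j = 2/37 + 26*(-3) = 2/37 - 78 = -2884/37 ≈ -77.946)
j + t = -2884/37 + 1/502 = -1447731/18574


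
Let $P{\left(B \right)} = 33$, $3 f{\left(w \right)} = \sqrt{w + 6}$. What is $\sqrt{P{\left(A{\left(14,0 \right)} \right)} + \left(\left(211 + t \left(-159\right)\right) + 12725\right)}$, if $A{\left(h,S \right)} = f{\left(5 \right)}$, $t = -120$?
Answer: $3 \sqrt{3561} \approx 179.02$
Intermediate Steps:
$f{\left(w \right)} = \frac{\sqrt{6 + w}}{3}$ ($f{\left(w \right)} = \frac{\sqrt{w + 6}}{3} = \frac{\sqrt{6 + w}}{3}$)
$A{\left(h,S \right)} = \frac{\sqrt{11}}{3}$ ($A{\left(h,S \right)} = \frac{\sqrt{6 + 5}}{3} = \frac{\sqrt{11}}{3}$)
$\sqrt{P{\left(A{\left(14,0 \right)} \right)} + \left(\left(211 + t \left(-159\right)\right) + 12725\right)} = \sqrt{33 + \left(\left(211 - -19080\right) + 12725\right)} = \sqrt{33 + \left(\left(211 + 19080\right) + 12725\right)} = \sqrt{33 + \left(19291 + 12725\right)} = \sqrt{33 + 32016} = \sqrt{32049} = 3 \sqrt{3561}$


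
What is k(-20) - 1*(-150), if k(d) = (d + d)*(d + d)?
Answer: 1750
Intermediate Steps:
k(d) = 4*d**2 (k(d) = (2*d)*(2*d) = 4*d**2)
k(-20) - 1*(-150) = 4*(-20)**2 - 1*(-150) = 4*400 + 150 = 1600 + 150 = 1750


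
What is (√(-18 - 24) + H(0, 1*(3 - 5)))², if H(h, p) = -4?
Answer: (4 - I*√42)² ≈ -26.0 - 51.846*I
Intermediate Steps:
(√(-18 - 24) + H(0, 1*(3 - 5)))² = (√(-18 - 24) - 4)² = (√(-42) - 4)² = (I*√42 - 4)² = (-4 + I*√42)²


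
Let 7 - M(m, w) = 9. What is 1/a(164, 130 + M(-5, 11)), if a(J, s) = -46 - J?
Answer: -1/210 ≈ -0.0047619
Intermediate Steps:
M(m, w) = -2 (M(m, w) = 7 - 1*9 = 7 - 9 = -2)
1/a(164, 130 + M(-5, 11)) = 1/(-46 - 1*164) = 1/(-46 - 164) = 1/(-210) = -1/210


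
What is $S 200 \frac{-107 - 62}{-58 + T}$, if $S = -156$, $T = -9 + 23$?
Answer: $- \frac{1318200}{11} \approx -1.1984 \cdot 10^{5}$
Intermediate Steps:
$T = 14$
$S 200 \frac{-107 - 62}{-58 + T} = \left(-156\right) 200 \frac{-107 - 62}{-58 + 14} = - 31200 \left(- \frac{169}{-44}\right) = - 31200 \left(\left(-169\right) \left(- \frac{1}{44}\right)\right) = \left(-31200\right) \frac{169}{44} = - \frac{1318200}{11}$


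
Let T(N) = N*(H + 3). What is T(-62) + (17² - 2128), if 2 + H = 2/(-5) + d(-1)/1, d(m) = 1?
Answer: -9691/5 ≈ -1938.2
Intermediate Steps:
H = -7/5 (H = -2 + (2/(-5) + 1/1) = -2 + (2*(-⅕) + 1*1) = -2 + (-⅖ + 1) = -2 + ⅗ = -7/5 ≈ -1.4000)
T(N) = 8*N/5 (T(N) = N*(-7/5 + 3) = N*(8/5) = 8*N/5)
T(-62) + (17² - 2128) = (8/5)*(-62) + (17² - 2128) = -496/5 + (289 - 2128) = -496/5 - 1839 = -9691/5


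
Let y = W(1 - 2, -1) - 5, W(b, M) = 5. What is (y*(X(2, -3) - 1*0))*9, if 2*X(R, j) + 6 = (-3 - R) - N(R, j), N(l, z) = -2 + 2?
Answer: 0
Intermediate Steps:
N(l, z) = 0
y = 0 (y = 5 - 5 = 0)
X(R, j) = -9/2 - R/2 (X(R, j) = -3 + ((-3 - R) - 1*0)/2 = -3 + ((-3 - R) + 0)/2 = -3 + (-3 - R)/2 = -3 + (-3/2 - R/2) = -9/2 - R/2)
(y*(X(2, -3) - 1*0))*9 = (0*((-9/2 - ½*2) - 1*0))*9 = (0*((-9/2 - 1) + 0))*9 = (0*(-11/2 + 0))*9 = (0*(-11/2))*9 = 0*9 = 0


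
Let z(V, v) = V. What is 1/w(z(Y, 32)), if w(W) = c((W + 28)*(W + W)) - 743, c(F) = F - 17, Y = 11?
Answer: 1/98 ≈ 0.010204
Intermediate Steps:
c(F) = -17 + F
w(W) = -760 + 2*W*(28 + W) (w(W) = (-17 + (W + 28)*(W + W)) - 743 = (-17 + (28 + W)*(2*W)) - 743 = (-17 + 2*W*(28 + W)) - 743 = -760 + 2*W*(28 + W))
1/w(z(Y, 32)) = 1/(-760 + 2*11*(28 + 11)) = 1/(-760 + 2*11*39) = 1/(-760 + 858) = 1/98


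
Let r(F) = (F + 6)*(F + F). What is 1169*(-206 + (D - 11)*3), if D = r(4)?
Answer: 1169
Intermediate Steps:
r(F) = 2*F*(6 + F) (r(F) = (6 + F)*(2*F) = 2*F*(6 + F))
D = 80 (D = 2*4*(6 + 4) = 2*4*10 = 80)
1169*(-206 + (D - 11)*3) = 1169*(-206 + (80 - 11)*3) = 1169*(-206 + 69*3) = 1169*(-206 + 207) = 1169*1 = 1169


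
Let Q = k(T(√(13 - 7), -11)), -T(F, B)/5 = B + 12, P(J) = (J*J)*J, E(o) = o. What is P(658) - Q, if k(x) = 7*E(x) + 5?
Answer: 284890342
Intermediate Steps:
P(J) = J³ (P(J) = J²*J = J³)
T(F, B) = -60 - 5*B (T(F, B) = -5*(B + 12) = -5*(12 + B) = -60 - 5*B)
k(x) = 5 + 7*x (k(x) = 7*x + 5 = 5 + 7*x)
Q = -30 (Q = 5 + 7*(-60 - 5*(-11)) = 5 + 7*(-60 + 55) = 5 + 7*(-5) = 5 - 35 = -30)
P(658) - Q = 658³ - 1*(-30) = 284890312 + 30 = 284890342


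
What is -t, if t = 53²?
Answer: -2809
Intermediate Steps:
t = 2809
-t = -1*2809 = -2809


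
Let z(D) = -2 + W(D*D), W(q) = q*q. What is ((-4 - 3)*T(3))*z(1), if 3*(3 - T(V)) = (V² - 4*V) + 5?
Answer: 49/3 ≈ 16.333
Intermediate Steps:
W(q) = q²
z(D) = -2 + D⁴ (z(D) = -2 + (D*D)² = -2 + (D²)² = -2 + D⁴)
T(V) = 4/3 - V²/3 + 4*V/3 (T(V) = 3 - ((V² - 4*V) + 5)/3 = 3 - (5 + V² - 4*V)/3 = 3 + (-5/3 - V²/3 + 4*V/3) = 4/3 - V²/3 + 4*V/3)
((-4 - 3)*T(3))*z(1) = ((-4 - 3)*(4/3 - ⅓*3² + (4/3)*3))*(-2 + 1⁴) = (-7*(4/3 - ⅓*9 + 4))*(-2 + 1) = -7*(4/3 - 3 + 4)*(-1) = -7*7/3*(-1) = -49/3*(-1) = 49/3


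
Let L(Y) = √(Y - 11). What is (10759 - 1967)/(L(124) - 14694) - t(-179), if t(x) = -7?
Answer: 197457859/30844789 - 1256*√113/30844789 ≈ 6.4012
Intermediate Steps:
L(Y) = √(-11 + Y)
(10759 - 1967)/(L(124) - 14694) - t(-179) = (10759 - 1967)/(√(-11 + 124) - 14694) - 1*(-7) = 8792/(√113 - 14694) + 7 = 8792/(-14694 + √113) + 7 = 7 + 8792/(-14694 + √113)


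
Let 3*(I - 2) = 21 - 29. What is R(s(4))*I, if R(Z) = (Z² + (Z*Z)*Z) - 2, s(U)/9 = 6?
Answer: -320756/3 ≈ -1.0692e+5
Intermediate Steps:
s(U) = 54 (s(U) = 9*6 = 54)
R(Z) = -2 + Z² + Z³ (R(Z) = (Z² + Z²*Z) - 2 = (Z² + Z³) - 2 = -2 + Z² + Z³)
I = -⅔ (I = 2 + (21 - 29)/3 = 2 + (⅓)*(-8) = 2 - 8/3 = -⅔ ≈ -0.66667)
R(s(4))*I = (-2 + 54² + 54³)*(-⅔) = (-2 + 2916 + 157464)*(-⅔) = 160378*(-⅔) = -320756/3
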